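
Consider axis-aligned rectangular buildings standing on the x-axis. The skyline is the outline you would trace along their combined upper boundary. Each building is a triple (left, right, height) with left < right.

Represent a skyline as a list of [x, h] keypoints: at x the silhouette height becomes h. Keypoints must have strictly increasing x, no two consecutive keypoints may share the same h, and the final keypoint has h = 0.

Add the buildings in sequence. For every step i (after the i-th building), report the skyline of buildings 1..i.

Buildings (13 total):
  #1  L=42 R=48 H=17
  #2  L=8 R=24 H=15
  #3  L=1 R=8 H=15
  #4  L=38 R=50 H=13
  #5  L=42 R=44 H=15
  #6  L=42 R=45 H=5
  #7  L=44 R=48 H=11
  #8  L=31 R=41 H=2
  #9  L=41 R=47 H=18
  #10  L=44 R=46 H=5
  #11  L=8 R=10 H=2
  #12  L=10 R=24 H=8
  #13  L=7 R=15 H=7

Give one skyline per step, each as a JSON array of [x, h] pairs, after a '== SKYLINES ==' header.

== SKYLINES ==
[[42,17],[48,0]]
[[8,15],[24,0],[42,17],[48,0]]
[[1,15],[24,0],[42,17],[48,0]]
[[1,15],[24,0],[38,13],[42,17],[48,13],[50,0]]
[[1,15],[24,0],[38,13],[42,17],[48,13],[50,0]]
[[1,15],[24,0],[38,13],[42,17],[48,13],[50,0]]
[[1,15],[24,0],[38,13],[42,17],[48,13],[50,0]]
[[1,15],[24,0],[31,2],[38,13],[42,17],[48,13],[50,0]]
[[1,15],[24,0],[31,2],[38,13],[41,18],[47,17],[48,13],[50,0]]
[[1,15],[24,0],[31,2],[38,13],[41,18],[47,17],[48,13],[50,0]]
[[1,15],[24,0],[31,2],[38,13],[41,18],[47,17],[48,13],[50,0]]
[[1,15],[24,0],[31,2],[38,13],[41,18],[47,17],[48,13],[50,0]]
[[1,15],[24,0],[31,2],[38,13],[41,18],[47,17],[48,13],[50,0]]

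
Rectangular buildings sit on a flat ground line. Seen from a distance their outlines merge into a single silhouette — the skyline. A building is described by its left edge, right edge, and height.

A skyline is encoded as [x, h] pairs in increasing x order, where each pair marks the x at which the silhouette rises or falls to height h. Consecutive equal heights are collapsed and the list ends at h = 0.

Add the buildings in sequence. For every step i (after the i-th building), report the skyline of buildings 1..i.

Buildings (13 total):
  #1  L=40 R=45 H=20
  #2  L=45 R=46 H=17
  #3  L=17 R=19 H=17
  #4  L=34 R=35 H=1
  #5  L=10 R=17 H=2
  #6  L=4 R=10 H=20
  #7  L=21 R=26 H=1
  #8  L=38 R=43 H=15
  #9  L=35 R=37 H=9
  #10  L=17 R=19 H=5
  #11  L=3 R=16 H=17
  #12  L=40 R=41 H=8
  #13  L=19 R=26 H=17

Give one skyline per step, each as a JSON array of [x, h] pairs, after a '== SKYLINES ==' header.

== SKYLINES ==
[[40,20],[45,0]]
[[40,20],[45,17],[46,0]]
[[17,17],[19,0],[40,20],[45,17],[46,0]]
[[17,17],[19,0],[34,1],[35,0],[40,20],[45,17],[46,0]]
[[10,2],[17,17],[19,0],[34,1],[35,0],[40,20],[45,17],[46,0]]
[[4,20],[10,2],[17,17],[19,0],[34,1],[35,0],[40,20],[45,17],[46,0]]
[[4,20],[10,2],[17,17],[19,0],[21,1],[26,0],[34,1],[35,0],[40,20],[45,17],[46,0]]
[[4,20],[10,2],[17,17],[19,0],[21,1],[26,0],[34,1],[35,0],[38,15],[40,20],[45,17],[46,0]]
[[4,20],[10,2],[17,17],[19,0],[21,1],[26,0],[34,1],[35,9],[37,0],[38,15],[40,20],[45,17],[46,0]]
[[4,20],[10,2],[17,17],[19,0],[21,1],[26,0],[34,1],[35,9],[37,0],[38,15],[40,20],[45,17],[46,0]]
[[3,17],[4,20],[10,17],[16,2],[17,17],[19,0],[21,1],[26,0],[34,1],[35,9],[37,0],[38,15],[40,20],[45,17],[46,0]]
[[3,17],[4,20],[10,17],[16,2],[17,17],[19,0],[21,1],[26,0],[34,1],[35,9],[37,0],[38,15],[40,20],[45,17],[46,0]]
[[3,17],[4,20],[10,17],[16,2],[17,17],[26,0],[34,1],[35,9],[37,0],[38,15],[40,20],[45,17],[46,0]]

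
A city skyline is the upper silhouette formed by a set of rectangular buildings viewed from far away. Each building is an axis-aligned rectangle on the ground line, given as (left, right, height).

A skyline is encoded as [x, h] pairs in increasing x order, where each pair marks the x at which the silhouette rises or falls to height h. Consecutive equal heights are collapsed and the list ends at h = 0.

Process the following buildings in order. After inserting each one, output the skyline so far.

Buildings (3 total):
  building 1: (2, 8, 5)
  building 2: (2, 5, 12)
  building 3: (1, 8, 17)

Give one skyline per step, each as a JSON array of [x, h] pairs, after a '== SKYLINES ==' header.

== SKYLINES ==
[[2,5],[8,0]]
[[2,12],[5,5],[8,0]]
[[1,17],[8,0]]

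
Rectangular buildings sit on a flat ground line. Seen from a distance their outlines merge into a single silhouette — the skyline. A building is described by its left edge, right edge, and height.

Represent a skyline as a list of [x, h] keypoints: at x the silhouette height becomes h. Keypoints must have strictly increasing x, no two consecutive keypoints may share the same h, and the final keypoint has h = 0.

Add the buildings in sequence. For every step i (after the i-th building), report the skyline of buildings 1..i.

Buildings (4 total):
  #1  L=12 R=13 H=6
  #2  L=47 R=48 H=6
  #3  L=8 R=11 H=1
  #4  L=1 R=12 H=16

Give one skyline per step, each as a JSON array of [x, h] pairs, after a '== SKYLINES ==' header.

== SKYLINES ==
[[12,6],[13,0]]
[[12,6],[13,0],[47,6],[48,0]]
[[8,1],[11,0],[12,6],[13,0],[47,6],[48,0]]
[[1,16],[12,6],[13,0],[47,6],[48,0]]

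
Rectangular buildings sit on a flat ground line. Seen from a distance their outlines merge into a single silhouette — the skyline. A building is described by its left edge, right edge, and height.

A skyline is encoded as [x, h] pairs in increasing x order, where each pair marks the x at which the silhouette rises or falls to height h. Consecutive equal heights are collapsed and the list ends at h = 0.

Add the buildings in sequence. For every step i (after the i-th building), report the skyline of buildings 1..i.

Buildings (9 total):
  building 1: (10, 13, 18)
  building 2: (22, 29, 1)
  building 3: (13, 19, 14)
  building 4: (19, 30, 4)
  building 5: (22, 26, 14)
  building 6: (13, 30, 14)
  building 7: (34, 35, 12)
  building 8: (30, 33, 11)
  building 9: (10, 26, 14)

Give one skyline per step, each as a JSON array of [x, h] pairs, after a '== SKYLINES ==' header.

== SKYLINES ==
[[10,18],[13,0]]
[[10,18],[13,0],[22,1],[29,0]]
[[10,18],[13,14],[19,0],[22,1],[29,0]]
[[10,18],[13,14],[19,4],[30,0]]
[[10,18],[13,14],[19,4],[22,14],[26,4],[30,0]]
[[10,18],[13,14],[30,0]]
[[10,18],[13,14],[30,0],[34,12],[35,0]]
[[10,18],[13,14],[30,11],[33,0],[34,12],[35,0]]
[[10,18],[13,14],[30,11],[33,0],[34,12],[35,0]]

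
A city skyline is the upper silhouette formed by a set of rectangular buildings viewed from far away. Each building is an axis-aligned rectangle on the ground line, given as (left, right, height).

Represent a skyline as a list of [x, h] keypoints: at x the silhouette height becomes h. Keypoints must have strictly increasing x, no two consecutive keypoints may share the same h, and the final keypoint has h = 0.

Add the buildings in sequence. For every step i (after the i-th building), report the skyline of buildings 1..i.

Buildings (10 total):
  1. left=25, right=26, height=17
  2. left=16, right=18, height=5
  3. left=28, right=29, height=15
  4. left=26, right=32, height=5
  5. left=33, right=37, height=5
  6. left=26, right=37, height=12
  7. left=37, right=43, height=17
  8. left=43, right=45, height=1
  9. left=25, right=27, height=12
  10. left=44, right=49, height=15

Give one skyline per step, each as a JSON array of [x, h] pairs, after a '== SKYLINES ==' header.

== SKYLINES ==
[[25,17],[26,0]]
[[16,5],[18,0],[25,17],[26,0]]
[[16,5],[18,0],[25,17],[26,0],[28,15],[29,0]]
[[16,5],[18,0],[25,17],[26,5],[28,15],[29,5],[32,0]]
[[16,5],[18,0],[25,17],[26,5],[28,15],[29,5],[32,0],[33,5],[37,0]]
[[16,5],[18,0],[25,17],[26,12],[28,15],[29,12],[37,0]]
[[16,5],[18,0],[25,17],[26,12],[28,15],[29,12],[37,17],[43,0]]
[[16,5],[18,0],[25,17],[26,12],[28,15],[29,12],[37,17],[43,1],[45,0]]
[[16,5],[18,0],[25,17],[26,12],[28,15],[29,12],[37,17],[43,1],[45,0]]
[[16,5],[18,0],[25,17],[26,12],[28,15],[29,12],[37,17],[43,1],[44,15],[49,0]]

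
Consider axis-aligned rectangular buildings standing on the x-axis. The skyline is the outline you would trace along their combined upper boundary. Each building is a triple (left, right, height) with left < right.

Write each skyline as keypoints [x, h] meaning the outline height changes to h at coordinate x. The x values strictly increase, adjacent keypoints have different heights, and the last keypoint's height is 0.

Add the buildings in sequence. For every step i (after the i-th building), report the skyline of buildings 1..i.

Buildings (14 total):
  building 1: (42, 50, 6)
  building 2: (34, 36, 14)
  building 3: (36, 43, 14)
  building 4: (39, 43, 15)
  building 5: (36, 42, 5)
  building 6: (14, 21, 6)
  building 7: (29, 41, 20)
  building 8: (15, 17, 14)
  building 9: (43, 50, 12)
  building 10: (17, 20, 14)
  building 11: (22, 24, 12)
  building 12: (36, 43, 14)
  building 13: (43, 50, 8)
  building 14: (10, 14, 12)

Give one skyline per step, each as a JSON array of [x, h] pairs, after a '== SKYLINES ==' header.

== SKYLINES ==
[[42,6],[50,0]]
[[34,14],[36,0],[42,6],[50,0]]
[[34,14],[43,6],[50,0]]
[[34,14],[39,15],[43,6],[50,0]]
[[34,14],[39,15],[43,6],[50,0]]
[[14,6],[21,0],[34,14],[39,15],[43,6],[50,0]]
[[14,6],[21,0],[29,20],[41,15],[43,6],[50,0]]
[[14,6],[15,14],[17,6],[21,0],[29,20],[41,15],[43,6],[50,0]]
[[14,6],[15,14],[17,6],[21,0],[29,20],[41,15],[43,12],[50,0]]
[[14,6],[15,14],[20,6],[21,0],[29,20],[41,15],[43,12],[50,0]]
[[14,6],[15,14],[20,6],[21,0],[22,12],[24,0],[29,20],[41,15],[43,12],[50,0]]
[[14,6],[15,14],[20,6],[21,0],[22,12],[24,0],[29,20],[41,15],[43,12],[50,0]]
[[14,6],[15,14],[20,6],[21,0],[22,12],[24,0],[29,20],[41,15],[43,12],[50,0]]
[[10,12],[14,6],[15,14],[20,6],[21,0],[22,12],[24,0],[29,20],[41,15],[43,12],[50,0]]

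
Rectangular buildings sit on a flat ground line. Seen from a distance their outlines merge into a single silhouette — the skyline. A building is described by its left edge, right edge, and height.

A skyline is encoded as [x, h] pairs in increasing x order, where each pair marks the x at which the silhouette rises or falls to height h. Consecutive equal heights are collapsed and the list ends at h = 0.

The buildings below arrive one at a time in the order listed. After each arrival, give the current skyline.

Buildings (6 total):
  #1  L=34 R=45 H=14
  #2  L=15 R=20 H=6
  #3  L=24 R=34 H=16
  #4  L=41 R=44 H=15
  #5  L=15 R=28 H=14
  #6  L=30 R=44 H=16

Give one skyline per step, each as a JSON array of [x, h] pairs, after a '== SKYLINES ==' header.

== SKYLINES ==
[[34,14],[45,0]]
[[15,6],[20,0],[34,14],[45,0]]
[[15,6],[20,0],[24,16],[34,14],[45,0]]
[[15,6],[20,0],[24,16],[34,14],[41,15],[44,14],[45,0]]
[[15,14],[24,16],[34,14],[41,15],[44,14],[45,0]]
[[15,14],[24,16],[44,14],[45,0]]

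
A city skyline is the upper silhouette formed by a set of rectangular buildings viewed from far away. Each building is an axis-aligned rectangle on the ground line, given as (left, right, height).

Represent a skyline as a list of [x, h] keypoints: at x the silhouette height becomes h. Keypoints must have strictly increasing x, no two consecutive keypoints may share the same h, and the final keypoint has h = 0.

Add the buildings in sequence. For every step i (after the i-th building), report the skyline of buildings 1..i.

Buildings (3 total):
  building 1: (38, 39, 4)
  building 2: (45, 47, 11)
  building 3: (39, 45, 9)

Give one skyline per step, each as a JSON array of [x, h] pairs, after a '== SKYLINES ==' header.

== SKYLINES ==
[[38,4],[39,0]]
[[38,4],[39,0],[45,11],[47,0]]
[[38,4],[39,9],[45,11],[47,0]]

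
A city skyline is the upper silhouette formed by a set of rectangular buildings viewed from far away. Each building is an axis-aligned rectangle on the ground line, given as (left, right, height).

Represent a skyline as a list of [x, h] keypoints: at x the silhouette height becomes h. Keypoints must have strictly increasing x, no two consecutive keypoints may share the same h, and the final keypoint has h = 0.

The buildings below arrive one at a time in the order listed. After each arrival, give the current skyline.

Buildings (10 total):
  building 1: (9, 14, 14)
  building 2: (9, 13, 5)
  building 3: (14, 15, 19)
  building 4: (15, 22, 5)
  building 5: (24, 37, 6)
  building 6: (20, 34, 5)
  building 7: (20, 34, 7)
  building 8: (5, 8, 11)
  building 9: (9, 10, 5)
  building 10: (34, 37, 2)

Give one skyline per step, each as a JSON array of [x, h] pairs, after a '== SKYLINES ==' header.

== SKYLINES ==
[[9,14],[14,0]]
[[9,14],[14,0]]
[[9,14],[14,19],[15,0]]
[[9,14],[14,19],[15,5],[22,0]]
[[9,14],[14,19],[15,5],[22,0],[24,6],[37,0]]
[[9,14],[14,19],[15,5],[24,6],[37,0]]
[[9,14],[14,19],[15,5],[20,7],[34,6],[37,0]]
[[5,11],[8,0],[9,14],[14,19],[15,5],[20,7],[34,6],[37,0]]
[[5,11],[8,0],[9,14],[14,19],[15,5],[20,7],[34,6],[37,0]]
[[5,11],[8,0],[9,14],[14,19],[15,5],[20,7],[34,6],[37,0]]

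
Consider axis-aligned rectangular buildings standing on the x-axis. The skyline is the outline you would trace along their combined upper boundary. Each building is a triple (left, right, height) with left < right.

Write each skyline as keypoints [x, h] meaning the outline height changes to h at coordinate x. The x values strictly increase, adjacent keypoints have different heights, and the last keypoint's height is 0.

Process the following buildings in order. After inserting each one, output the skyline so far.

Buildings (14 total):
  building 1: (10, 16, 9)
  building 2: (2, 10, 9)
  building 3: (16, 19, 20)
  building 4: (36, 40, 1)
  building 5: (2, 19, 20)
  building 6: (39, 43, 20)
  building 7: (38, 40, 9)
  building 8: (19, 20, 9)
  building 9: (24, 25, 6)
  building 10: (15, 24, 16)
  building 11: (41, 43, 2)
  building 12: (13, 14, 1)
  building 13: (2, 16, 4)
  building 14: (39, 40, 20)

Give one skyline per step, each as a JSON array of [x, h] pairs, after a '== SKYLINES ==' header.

== SKYLINES ==
[[10,9],[16,0]]
[[2,9],[16,0]]
[[2,9],[16,20],[19,0]]
[[2,9],[16,20],[19,0],[36,1],[40,0]]
[[2,20],[19,0],[36,1],[40,0]]
[[2,20],[19,0],[36,1],[39,20],[43,0]]
[[2,20],[19,0],[36,1],[38,9],[39,20],[43,0]]
[[2,20],[19,9],[20,0],[36,1],[38,9],[39,20],[43,0]]
[[2,20],[19,9],[20,0],[24,6],[25,0],[36,1],[38,9],[39,20],[43,0]]
[[2,20],[19,16],[24,6],[25,0],[36,1],[38,9],[39,20],[43,0]]
[[2,20],[19,16],[24,6],[25,0],[36,1],[38,9],[39,20],[43,0]]
[[2,20],[19,16],[24,6],[25,0],[36,1],[38,9],[39,20],[43,0]]
[[2,20],[19,16],[24,6],[25,0],[36,1],[38,9],[39,20],[43,0]]
[[2,20],[19,16],[24,6],[25,0],[36,1],[38,9],[39,20],[43,0]]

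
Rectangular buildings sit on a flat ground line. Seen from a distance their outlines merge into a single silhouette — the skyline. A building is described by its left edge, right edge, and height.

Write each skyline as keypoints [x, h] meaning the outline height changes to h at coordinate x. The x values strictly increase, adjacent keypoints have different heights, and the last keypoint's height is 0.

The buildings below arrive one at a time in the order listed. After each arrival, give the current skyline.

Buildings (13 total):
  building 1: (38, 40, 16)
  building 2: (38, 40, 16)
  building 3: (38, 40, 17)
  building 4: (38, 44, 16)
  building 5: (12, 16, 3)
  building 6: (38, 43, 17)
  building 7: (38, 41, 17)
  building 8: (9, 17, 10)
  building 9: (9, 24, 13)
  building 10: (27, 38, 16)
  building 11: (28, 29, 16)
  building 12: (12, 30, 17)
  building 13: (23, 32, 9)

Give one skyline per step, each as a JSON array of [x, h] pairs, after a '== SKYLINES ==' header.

== SKYLINES ==
[[38,16],[40,0]]
[[38,16],[40,0]]
[[38,17],[40,0]]
[[38,17],[40,16],[44,0]]
[[12,3],[16,0],[38,17],[40,16],[44,0]]
[[12,3],[16,0],[38,17],[43,16],[44,0]]
[[12,3],[16,0],[38,17],[43,16],[44,0]]
[[9,10],[17,0],[38,17],[43,16],[44,0]]
[[9,13],[24,0],[38,17],[43,16],[44,0]]
[[9,13],[24,0],[27,16],[38,17],[43,16],[44,0]]
[[9,13],[24,0],[27,16],[38,17],[43,16],[44,0]]
[[9,13],[12,17],[30,16],[38,17],[43,16],[44,0]]
[[9,13],[12,17],[30,16],[38,17],[43,16],[44,0]]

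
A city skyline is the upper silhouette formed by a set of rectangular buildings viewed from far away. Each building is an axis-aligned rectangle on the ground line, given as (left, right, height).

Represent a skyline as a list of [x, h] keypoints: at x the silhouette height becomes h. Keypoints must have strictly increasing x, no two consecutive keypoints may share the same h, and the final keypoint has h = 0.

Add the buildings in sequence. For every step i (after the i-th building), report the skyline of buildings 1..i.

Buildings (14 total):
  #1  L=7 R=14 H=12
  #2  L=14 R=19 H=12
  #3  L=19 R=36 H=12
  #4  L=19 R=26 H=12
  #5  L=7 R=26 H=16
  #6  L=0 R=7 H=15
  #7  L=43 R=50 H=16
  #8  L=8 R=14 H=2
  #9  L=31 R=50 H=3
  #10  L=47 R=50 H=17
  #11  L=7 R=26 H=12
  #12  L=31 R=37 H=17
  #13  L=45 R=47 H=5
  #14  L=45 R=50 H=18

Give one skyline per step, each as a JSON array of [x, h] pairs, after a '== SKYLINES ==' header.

== SKYLINES ==
[[7,12],[14,0]]
[[7,12],[19,0]]
[[7,12],[36,0]]
[[7,12],[36,0]]
[[7,16],[26,12],[36,0]]
[[0,15],[7,16],[26,12],[36,0]]
[[0,15],[7,16],[26,12],[36,0],[43,16],[50,0]]
[[0,15],[7,16],[26,12],[36,0],[43,16],[50,0]]
[[0,15],[7,16],[26,12],[36,3],[43,16],[50,0]]
[[0,15],[7,16],[26,12],[36,3],[43,16],[47,17],[50,0]]
[[0,15],[7,16],[26,12],[36,3],[43,16],[47,17],[50,0]]
[[0,15],[7,16],[26,12],[31,17],[37,3],[43,16],[47,17],[50,0]]
[[0,15],[7,16],[26,12],[31,17],[37,3],[43,16],[47,17],[50,0]]
[[0,15],[7,16],[26,12],[31,17],[37,3],[43,16],[45,18],[50,0]]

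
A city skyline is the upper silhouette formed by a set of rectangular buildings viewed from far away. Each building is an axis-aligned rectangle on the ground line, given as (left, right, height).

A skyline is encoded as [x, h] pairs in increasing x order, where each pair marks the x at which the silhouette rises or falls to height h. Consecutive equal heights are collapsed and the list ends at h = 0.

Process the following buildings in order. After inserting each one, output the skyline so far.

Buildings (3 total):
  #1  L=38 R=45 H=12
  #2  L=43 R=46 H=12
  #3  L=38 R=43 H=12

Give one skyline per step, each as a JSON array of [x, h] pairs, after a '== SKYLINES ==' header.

== SKYLINES ==
[[38,12],[45,0]]
[[38,12],[46,0]]
[[38,12],[46,0]]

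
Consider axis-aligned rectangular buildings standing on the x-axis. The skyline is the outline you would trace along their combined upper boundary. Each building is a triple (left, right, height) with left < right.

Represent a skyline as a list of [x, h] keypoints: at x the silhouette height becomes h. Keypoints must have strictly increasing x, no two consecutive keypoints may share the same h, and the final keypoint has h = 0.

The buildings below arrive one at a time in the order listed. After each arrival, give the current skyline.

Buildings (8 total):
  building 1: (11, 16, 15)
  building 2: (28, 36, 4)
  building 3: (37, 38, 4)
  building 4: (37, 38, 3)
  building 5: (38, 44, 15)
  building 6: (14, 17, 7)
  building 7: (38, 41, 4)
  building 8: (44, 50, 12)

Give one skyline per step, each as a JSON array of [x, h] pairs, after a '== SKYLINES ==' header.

== SKYLINES ==
[[11,15],[16,0]]
[[11,15],[16,0],[28,4],[36,0]]
[[11,15],[16,0],[28,4],[36,0],[37,4],[38,0]]
[[11,15],[16,0],[28,4],[36,0],[37,4],[38,0]]
[[11,15],[16,0],[28,4],[36,0],[37,4],[38,15],[44,0]]
[[11,15],[16,7],[17,0],[28,4],[36,0],[37,4],[38,15],[44,0]]
[[11,15],[16,7],[17,0],[28,4],[36,0],[37,4],[38,15],[44,0]]
[[11,15],[16,7],[17,0],[28,4],[36,0],[37,4],[38,15],[44,12],[50,0]]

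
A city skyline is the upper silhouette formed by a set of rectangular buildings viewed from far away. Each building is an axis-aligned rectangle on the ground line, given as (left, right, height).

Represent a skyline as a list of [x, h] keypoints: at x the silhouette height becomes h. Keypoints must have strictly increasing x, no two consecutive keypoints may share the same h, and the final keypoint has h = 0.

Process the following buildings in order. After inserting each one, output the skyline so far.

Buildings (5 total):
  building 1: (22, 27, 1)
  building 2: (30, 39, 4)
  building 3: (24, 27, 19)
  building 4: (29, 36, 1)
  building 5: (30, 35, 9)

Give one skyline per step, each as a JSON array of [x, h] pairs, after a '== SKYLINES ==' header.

== SKYLINES ==
[[22,1],[27,0]]
[[22,1],[27,0],[30,4],[39,0]]
[[22,1],[24,19],[27,0],[30,4],[39,0]]
[[22,1],[24,19],[27,0],[29,1],[30,4],[39,0]]
[[22,1],[24,19],[27,0],[29,1],[30,9],[35,4],[39,0]]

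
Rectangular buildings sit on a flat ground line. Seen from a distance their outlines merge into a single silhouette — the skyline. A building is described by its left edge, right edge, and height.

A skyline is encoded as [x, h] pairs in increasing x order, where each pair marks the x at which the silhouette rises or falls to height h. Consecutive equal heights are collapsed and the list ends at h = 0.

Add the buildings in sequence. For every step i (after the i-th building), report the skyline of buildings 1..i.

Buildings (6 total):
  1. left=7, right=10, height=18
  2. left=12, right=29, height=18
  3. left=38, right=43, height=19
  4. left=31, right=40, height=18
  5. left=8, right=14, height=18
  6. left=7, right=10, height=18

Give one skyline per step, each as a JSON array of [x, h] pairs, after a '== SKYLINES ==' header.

== SKYLINES ==
[[7,18],[10,0]]
[[7,18],[10,0],[12,18],[29,0]]
[[7,18],[10,0],[12,18],[29,0],[38,19],[43,0]]
[[7,18],[10,0],[12,18],[29,0],[31,18],[38,19],[43,0]]
[[7,18],[29,0],[31,18],[38,19],[43,0]]
[[7,18],[29,0],[31,18],[38,19],[43,0]]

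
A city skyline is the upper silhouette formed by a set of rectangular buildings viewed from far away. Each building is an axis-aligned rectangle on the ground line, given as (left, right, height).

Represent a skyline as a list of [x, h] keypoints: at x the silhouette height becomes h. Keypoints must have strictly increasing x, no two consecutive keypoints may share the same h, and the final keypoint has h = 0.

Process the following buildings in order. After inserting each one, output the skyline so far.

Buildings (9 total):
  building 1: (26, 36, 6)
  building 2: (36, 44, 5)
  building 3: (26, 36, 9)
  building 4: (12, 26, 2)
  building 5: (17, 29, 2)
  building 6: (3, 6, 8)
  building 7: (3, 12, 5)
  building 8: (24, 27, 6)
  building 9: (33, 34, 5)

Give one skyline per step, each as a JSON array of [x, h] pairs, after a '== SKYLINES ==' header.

== SKYLINES ==
[[26,6],[36,0]]
[[26,6],[36,5],[44,0]]
[[26,9],[36,5],[44,0]]
[[12,2],[26,9],[36,5],[44,0]]
[[12,2],[26,9],[36,5],[44,0]]
[[3,8],[6,0],[12,2],[26,9],[36,5],[44,0]]
[[3,8],[6,5],[12,2],[26,9],[36,5],[44,0]]
[[3,8],[6,5],[12,2],[24,6],[26,9],[36,5],[44,0]]
[[3,8],[6,5],[12,2],[24,6],[26,9],[36,5],[44,0]]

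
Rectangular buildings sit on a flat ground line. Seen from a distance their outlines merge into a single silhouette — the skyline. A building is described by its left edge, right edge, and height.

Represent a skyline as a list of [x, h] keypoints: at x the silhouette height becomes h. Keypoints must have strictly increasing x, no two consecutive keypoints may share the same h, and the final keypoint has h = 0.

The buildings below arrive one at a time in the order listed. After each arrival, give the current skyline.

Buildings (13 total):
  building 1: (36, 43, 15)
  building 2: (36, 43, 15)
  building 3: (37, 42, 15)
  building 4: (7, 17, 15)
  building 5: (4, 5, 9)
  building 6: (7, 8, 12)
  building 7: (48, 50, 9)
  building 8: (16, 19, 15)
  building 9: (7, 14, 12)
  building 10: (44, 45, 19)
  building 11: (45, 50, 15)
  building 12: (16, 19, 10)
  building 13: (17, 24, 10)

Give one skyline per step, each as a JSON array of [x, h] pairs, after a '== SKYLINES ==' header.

== SKYLINES ==
[[36,15],[43,0]]
[[36,15],[43,0]]
[[36,15],[43,0]]
[[7,15],[17,0],[36,15],[43,0]]
[[4,9],[5,0],[7,15],[17,0],[36,15],[43,0]]
[[4,9],[5,0],[7,15],[17,0],[36,15],[43,0]]
[[4,9],[5,0],[7,15],[17,0],[36,15],[43,0],[48,9],[50,0]]
[[4,9],[5,0],[7,15],[19,0],[36,15],[43,0],[48,9],[50,0]]
[[4,9],[5,0],[7,15],[19,0],[36,15],[43,0],[48,9],[50,0]]
[[4,9],[5,0],[7,15],[19,0],[36,15],[43,0],[44,19],[45,0],[48,9],[50,0]]
[[4,9],[5,0],[7,15],[19,0],[36,15],[43,0],[44,19],[45,15],[50,0]]
[[4,9],[5,0],[7,15],[19,0],[36,15],[43,0],[44,19],[45,15],[50,0]]
[[4,9],[5,0],[7,15],[19,10],[24,0],[36,15],[43,0],[44,19],[45,15],[50,0]]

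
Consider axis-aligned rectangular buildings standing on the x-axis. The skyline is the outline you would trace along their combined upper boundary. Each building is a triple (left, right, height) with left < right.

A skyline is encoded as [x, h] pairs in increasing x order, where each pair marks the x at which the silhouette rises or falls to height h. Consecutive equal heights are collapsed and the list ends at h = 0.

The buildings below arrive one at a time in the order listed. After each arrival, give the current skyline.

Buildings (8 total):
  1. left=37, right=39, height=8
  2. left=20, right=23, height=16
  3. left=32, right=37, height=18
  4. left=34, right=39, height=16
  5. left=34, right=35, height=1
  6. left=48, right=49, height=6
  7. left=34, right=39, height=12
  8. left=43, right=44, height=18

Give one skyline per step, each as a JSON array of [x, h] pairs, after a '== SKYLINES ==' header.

== SKYLINES ==
[[37,8],[39,0]]
[[20,16],[23,0],[37,8],[39,0]]
[[20,16],[23,0],[32,18],[37,8],[39,0]]
[[20,16],[23,0],[32,18],[37,16],[39,0]]
[[20,16],[23,0],[32,18],[37,16],[39,0]]
[[20,16],[23,0],[32,18],[37,16],[39,0],[48,6],[49,0]]
[[20,16],[23,0],[32,18],[37,16],[39,0],[48,6],[49,0]]
[[20,16],[23,0],[32,18],[37,16],[39,0],[43,18],[44,0],[48,6],[49,0]]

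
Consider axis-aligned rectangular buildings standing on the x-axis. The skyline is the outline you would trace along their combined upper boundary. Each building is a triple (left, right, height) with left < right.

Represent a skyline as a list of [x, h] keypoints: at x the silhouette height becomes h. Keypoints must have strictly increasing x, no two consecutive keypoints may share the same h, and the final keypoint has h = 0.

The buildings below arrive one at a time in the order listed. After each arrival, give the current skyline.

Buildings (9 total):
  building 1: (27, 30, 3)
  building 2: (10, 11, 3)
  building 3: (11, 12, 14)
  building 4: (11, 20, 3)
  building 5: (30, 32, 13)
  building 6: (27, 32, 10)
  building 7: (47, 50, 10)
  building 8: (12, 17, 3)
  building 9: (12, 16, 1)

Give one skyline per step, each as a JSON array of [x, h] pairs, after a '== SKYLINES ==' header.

== SKYLINES ==
[[27,3],[30,0]]
[[10,3],[11,0],[27,3],[30,0]]
[[10,3],[11,14],[12,0],[27,3],[30,0]]
[[10,3],[11,14],[12,3],[20,0],[27,3],[30,0]]
[[10,3],[11,14],[12,3],[20,0],[27,3],[30,13],[32,0]]
[[10,3],[11,14],[12,3],[20,0],[27,10],[30,13],[32,0]]
[[10,3],[11,14],[12,3],[20,0],[27,10],[30,13],[32,0],[47,10],[50,0]]
[[10,3],[11,14],[12,3],[20,0],[27,10],[30,13],[32,0],[47,10],[50,0]]
[[10,3],[11,14],[12,3],[20,0],[27,10],[30,13],[32,0],[47,10],[50,0]]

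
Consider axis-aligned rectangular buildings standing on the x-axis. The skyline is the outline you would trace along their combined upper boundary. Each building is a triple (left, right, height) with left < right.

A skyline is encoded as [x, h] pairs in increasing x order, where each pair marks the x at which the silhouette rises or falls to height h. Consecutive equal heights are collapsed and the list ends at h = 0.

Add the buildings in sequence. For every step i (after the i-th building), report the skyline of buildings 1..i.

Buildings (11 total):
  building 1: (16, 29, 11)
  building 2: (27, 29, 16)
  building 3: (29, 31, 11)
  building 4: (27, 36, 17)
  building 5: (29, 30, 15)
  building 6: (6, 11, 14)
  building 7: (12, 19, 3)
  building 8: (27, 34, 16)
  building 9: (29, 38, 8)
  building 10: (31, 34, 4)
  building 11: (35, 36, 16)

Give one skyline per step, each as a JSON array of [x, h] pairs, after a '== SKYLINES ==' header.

== SKYLINES ==
[[16,11],[29,0]]
[[16,11],[27,16],[29,0]]
[[16,11],[27,16],[29,11],[31,0]]
[[16,11],[27,17],[36,0]]
[[16,11],[27,17],[36,0]]
[[6,14],[11,0],[16,11],[27,17],[36,0]]
[[6,14],[11,0],[12,3],[16,11],[27,17],[36,0]]
[[6,14],[11,0],[12,3],[16,11],[27,17],[36,0]]
[[6,14],[11,0],[12,3],[16,11],[27,17],[36,8],[38,0]]
[[6,14],[11,0],[12,3],[16,11],[27,17],[36,8],[38,0]]
[[6,14],[11,0],[12,3],[16,11],[27,17],[36,8],[38,0]]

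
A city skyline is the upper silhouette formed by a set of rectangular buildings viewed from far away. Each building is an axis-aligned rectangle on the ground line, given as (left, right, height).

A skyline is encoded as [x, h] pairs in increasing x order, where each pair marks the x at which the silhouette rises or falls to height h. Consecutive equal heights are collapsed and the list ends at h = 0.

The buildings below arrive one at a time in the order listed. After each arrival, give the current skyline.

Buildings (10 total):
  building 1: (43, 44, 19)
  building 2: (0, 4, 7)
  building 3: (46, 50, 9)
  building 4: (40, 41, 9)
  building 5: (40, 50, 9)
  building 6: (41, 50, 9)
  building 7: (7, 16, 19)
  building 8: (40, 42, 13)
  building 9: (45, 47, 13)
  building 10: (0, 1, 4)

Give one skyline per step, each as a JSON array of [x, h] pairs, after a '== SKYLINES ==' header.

== SKYLINES ==
[[43,19],[44,0]]
[[0,7],[4,0],[43,19],[44,0]]
[[0,7],[4,0],[43,19],[44,0],[46,9],[50,0]]
[[0,7],[4,0],[40,9],[41,0],[43,19],[44,0],[46,9],[50,0]]
[[0,7],[4,0],[40,9],[43,19],[44,9],[50,0]]
[[0,7],[4,0],[40,9],[43,19],[44,9],[50,0]]
[[0,7],[4,0],[7,19],[16,0],[40,9],[43,19],[44,9],[50,0]]
[[0,7],[4,0],[7,19],[16,0],[40,13],[42,9],[43,19],[44,9],[50,0]]
[[0,7],[4,0],[7,19],[16,0],[40,13],[42,9],[43,19],[44,9],[45,13],[47,9],[50,0]]
[[0,7],[4,0],[7,19],[16,0],[40,13],[42,9],[43,19],[44,9],[45,13],[47,9],[50,0]]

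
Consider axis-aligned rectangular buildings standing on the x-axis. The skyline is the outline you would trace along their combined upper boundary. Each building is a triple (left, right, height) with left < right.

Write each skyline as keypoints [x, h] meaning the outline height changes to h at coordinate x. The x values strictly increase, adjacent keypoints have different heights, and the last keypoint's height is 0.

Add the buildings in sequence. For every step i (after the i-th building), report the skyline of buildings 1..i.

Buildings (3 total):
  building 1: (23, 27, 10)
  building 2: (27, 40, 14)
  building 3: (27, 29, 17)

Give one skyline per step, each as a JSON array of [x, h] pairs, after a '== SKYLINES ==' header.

== SKYLINES ==
[[23,10],[27,0]]
[[23,10],[27,14],[40,0]]
[[23,10],[27,17],[29,14],[40,0]]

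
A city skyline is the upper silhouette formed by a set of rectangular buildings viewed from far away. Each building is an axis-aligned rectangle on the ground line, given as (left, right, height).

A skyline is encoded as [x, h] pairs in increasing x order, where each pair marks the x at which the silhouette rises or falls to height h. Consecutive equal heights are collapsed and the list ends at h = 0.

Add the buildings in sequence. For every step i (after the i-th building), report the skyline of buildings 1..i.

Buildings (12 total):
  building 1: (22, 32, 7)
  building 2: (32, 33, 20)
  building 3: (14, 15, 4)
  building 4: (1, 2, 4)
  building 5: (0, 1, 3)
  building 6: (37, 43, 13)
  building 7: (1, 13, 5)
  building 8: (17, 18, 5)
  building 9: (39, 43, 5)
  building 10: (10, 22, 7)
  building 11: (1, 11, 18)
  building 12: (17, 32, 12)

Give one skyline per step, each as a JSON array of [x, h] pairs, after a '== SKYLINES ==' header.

== SKYLINES ==
[[22,7],[32,0]]
[[22,7],[32,20],[33,0]]
[[14,4],[15,0],[22,7],[32,20],[33,0]]
[[1,4],[2,0],[14,4],[15,0],[22,7],[32,20],[33,0]]
[[0,3],[1,4],[2,0],[14,4],[15,0],[22,7],[32,20],[33,0]]
[[0,3],[1,4],[2,0],[14,4],[15,0],[22,7],[32,20],[33,0],[37,13],[43,0]]
[[0,3],[1,5],[13,0],[14,4],[15,0],[22,7],[32,20],[33,0],[37,13],[43,0]]
[[0,3],[1,5],[13,0],[14,4],[15,0],[17,5],[18,0],[22,7],[32,20],[33,0],[37,13],[43,0]]
[[0,3],[1,5],[13,0],[14,4],[15,0],[17,5],[18,0],[22,7],[32,20],[33,0],[37,13],[43,0]]
[[0,3],[1,5],[10,7],[32,20],[33,0],[37,13],[43,0]]
[[0,3],[1,18],[11,7],[32,20],[33,0],[37,13],[43,0]]
[[0,3],[1,18],[11,7],[17,12],[32,20],[33,0],[37,13],[43,0]]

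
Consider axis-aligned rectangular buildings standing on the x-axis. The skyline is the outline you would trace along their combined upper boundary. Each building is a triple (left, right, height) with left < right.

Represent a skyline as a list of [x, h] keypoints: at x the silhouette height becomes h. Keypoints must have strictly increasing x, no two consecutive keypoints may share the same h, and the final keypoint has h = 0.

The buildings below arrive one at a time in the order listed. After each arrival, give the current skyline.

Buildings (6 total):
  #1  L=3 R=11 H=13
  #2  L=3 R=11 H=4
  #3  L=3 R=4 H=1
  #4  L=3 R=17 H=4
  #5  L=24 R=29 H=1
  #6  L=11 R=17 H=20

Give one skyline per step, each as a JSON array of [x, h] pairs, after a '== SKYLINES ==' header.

== SKYLINES ==
[[3,13],[11,0]]
[[3,13],[11,0]]
[[3,13],[11,0]]
[[3,13],[11,4],[17,0]]
[[3,13],[11,4],[17,0],[24,1],[29,0]]
[[3,13],[11,20],[17,0],[24,1],[29,0]]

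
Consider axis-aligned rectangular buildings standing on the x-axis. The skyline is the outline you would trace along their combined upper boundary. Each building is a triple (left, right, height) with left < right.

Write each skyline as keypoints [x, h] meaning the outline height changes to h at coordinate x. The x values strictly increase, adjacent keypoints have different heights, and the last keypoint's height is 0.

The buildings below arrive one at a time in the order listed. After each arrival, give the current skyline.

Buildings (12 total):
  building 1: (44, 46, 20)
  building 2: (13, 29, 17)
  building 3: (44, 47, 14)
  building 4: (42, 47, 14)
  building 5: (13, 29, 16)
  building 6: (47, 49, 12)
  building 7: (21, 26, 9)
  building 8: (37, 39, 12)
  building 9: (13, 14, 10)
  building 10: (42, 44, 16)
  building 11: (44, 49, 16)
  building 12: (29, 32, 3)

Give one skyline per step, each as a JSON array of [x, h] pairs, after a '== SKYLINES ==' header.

== SKYLINES ==
[[44,20],[46,0]]
[[13,17],[29,0],[44,20],[46,0]]
[[13,17],[29,0],[44,20],[46,14],[47,0]]
[[13,17],[29,0],[42,14],[44,20],[46,14],[47,0]]
[[13,17],[29,0],[42,14],[44,20],[46,14],[47,0]]
[[13,17],[29,0],[42,14],[44,20],[46,14],[47,12],[49,0]]
[[13,17],[29,0],[42,14],[44,20],[46,14],[47,12],[49,0]]
[[13,17],[29,0],[37,12],[39,0],[42,14],[44,20],[46,14],[47,12],[49,0]]
[[13,17],[29,0],[37,12],[39,0],[42,14],[44,20],[46,14],[47,12],[49,0]]
[[13,17],[29,0],[37,12],[39,0],[42,16],[44,20],[46,14],[47,12],[49,0]]
[[13,17],[29,0],[37,12],[39,0],[42,16],[44,20],[46,16],[49,0]]
[[13,17],[29,3],[32,0],[37,12],[39,0],[42,16],[44,20],[46,16],[49,0]]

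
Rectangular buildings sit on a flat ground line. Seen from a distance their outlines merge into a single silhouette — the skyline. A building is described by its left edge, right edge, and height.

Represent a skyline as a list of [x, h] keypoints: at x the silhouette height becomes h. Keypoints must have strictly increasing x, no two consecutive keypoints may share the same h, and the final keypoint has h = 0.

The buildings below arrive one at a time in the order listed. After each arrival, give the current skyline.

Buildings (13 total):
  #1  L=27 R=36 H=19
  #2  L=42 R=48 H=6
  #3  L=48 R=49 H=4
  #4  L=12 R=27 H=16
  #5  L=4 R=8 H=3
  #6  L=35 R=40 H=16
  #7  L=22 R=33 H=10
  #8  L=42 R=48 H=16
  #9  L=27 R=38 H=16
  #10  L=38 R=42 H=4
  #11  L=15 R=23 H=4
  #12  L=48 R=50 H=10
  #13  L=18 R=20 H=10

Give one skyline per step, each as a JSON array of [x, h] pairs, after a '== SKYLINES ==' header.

== SKYLINES ==
[[27,19],[36,0]]
[[27,19],[36,0],[42,6],[48,0]]
[[27,19],[36,0],[42,6],[48,4],[49,0]]
[[12,16],[27,19],[36,0],[42,6],[48,4],[49,0]]
[[4,3],[8,0],[12,16],[27,19],[36,0],[42,6],[48,4],[49,0]]
[[4,3],[8,0],[12,16],[27,19],[36,16],[40,0],[42,6],[48,4],[49,0]]
[[4,3],[8,0],[12,16],[27,19],[36,16],[40,0],[42,6],[48,4],[49,0]]
[[4,3],[8,0],[12,16],[27,19],[36,16],[40,0],[42,16],[48,4],[49,0]]
[[4,3],[8,0],[12,16],[27,19],[36,16],[40,0],[42,16],[48,4],[49,0]]
[[4,3],[8,0],[12,16],[27,19],[36,16],[40,4],[42,16],[48,4],[49,0]]
[[4,3],[8,0],[12,16],[27,19],[36,16],[40,4],[42,16],[48,4],[49,0]]
[[4,3],[8,0],[12,16],[27,19],[36,16],[40,4],[42,16],[48,10],[50,0]]
[[4,3],[8,0],[12,16],[27,19],[36,16],[40,4],[42,16],[48,10],[50,0]]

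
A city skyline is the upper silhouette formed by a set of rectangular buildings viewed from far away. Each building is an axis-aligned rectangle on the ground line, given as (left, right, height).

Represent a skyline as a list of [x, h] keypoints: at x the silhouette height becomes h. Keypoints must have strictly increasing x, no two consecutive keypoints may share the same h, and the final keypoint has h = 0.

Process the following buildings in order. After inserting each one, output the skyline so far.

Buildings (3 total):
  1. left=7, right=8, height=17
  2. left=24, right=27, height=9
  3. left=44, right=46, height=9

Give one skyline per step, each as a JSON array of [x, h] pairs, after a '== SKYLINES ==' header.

== SKYLINES ==
[[7,17],[8,0]]
[[7,17],[8,0],[24,9],[27,0]]
[[7,17],[8,0],[24,9],[27,0],[44,9],[46,0]]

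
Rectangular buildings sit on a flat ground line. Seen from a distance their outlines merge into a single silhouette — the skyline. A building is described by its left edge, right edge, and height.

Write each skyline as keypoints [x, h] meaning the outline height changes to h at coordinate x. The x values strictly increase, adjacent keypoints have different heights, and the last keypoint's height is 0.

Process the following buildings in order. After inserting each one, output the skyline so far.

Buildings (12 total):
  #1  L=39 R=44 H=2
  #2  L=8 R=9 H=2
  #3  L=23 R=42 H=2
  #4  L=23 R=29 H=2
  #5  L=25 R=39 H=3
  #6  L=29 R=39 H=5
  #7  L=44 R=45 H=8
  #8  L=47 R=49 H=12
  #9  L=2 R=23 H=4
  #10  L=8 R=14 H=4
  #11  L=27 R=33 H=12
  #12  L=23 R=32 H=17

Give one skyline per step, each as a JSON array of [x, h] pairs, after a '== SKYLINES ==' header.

== SKYLINES ==
[[39,2],[44,0]]
[[8,2],[9,0],[39,2],[44,0]]
[[8,2],[9,0],[23,2],[44,0]]
[[8,2],[9,0],[23,2],[44,0]]
[[8,2],[9,0],[23,2],[25,3],[39,2],[44,0]]
[[8,2],[9,0],[23,2],[25,3],[29,5],[39,2],[44,0]]
[[8,2],[9,0],[23,2],[25,3],[29,5],[39,2],[44,8],[45,0]]
[[8,2],[9,0],[23,2],[25,3],[29,5],[39,2],[44,8],[45,0],[47,12],[49,0]]
[[2,4],[23,2],[25,3],[29,5],[39,2],[44,8],[45,0],[47,12],[49,0]]
[[2,4],[23,2],[25,3],[29,5],[39,2],[44,8],[45,0],[47,12],[49,0]]
[[2,4],[23,2],[25,3],[27,12],[33,5],[39,2],[44,8],[45,0],[47,12],[49,0]]
[[2,4],[23,17],[32,12],[33,5],[39,2],[44,8],[45,0],[47,12],[49,0]]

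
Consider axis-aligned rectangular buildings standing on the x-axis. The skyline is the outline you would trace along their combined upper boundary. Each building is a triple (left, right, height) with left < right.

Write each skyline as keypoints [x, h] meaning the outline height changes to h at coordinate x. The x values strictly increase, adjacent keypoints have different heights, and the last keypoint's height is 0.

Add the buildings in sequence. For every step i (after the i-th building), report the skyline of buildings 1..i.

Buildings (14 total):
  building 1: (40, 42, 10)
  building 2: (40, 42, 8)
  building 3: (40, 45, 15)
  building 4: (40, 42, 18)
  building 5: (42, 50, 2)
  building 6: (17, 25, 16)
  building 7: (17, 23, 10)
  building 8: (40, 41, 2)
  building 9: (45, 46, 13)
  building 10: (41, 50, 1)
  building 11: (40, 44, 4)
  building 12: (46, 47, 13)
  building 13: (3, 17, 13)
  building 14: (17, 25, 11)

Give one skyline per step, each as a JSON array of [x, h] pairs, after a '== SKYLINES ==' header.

== SKYLINES ==
[[40,10],[42,0]]
[[40,10],[42,0]]
[[40,15],[45,0]]
[[40,18],[42,15],[45,0]]
[[40,18],[42,15],[45,2],[50,0]]
[[17,16],[25,0],[40,18],[42,15],[45,2],[50,0]]
[[17,16],[25,0],[40,18],[42,15],[45,2],[50,0]]
[[17,16],[25,0],[40,18],[42,15],[45,2],[50,0]]
[[17,16],[25,0],[40,18],[42,15],[45,13],[46,2],[50,0]]
[[17,16],[25,0],[40,18],[42,15],[45,13],[46,2],[50,0]]
[[17,16],[25,0],[40,18],[42,15],[45,13],[46,2],[50,0]]
[[17,16],[25,0],[40,18],[42,15],[45,13],[47,2],[50,0]]
[[3,13],[17,16],[25,0],[40,18],[42,15],[45,13],[47,2],[50,0]]
[[3,13],[17,16],[25,0],[40,18],[42,15],[45,13],[47,2],[50,0]]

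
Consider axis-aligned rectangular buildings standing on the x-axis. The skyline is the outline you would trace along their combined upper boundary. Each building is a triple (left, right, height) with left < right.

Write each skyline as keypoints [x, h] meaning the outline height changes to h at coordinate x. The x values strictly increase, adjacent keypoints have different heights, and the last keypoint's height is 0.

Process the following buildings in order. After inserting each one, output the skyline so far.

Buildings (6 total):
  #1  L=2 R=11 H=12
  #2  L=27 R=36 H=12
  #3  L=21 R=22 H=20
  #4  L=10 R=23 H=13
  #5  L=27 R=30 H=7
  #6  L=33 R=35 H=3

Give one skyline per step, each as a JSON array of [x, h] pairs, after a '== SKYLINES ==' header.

== SKYLINES ==
[[2,12],[11,0]]
[[2,12],[11,0],[27,12],[36,0]]
[[2,12],[11,0],[21,20],[22,0],[27,12],[36,0]]
[[2,12],[10,13],[21,20],[22,13],[23,0],[27,12],[36,0]]
[[2,12],[10,13],[21,20],[22,13],[23,0],[27,12],[36,0]]
[[2,12],[10,13],[21,20],[22,13],[23,0],[27,12],[36,0]]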